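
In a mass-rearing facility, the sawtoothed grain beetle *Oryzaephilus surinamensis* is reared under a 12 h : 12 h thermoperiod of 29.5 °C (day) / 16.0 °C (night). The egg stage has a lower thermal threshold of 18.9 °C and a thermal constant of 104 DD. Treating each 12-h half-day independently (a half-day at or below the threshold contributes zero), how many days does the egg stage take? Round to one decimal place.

Day half: max(0, 29.5 − 18.9) × 0.5 = 10.6 × 0.5 = 5.30 DD.
Night half: max(0, 16.0 − 18.9) × 0.5 = 0.0 × 0.5 = 0.00 DD.
Per 24 h: 5.30 DD/day.
Duration = 104 / 5.30 = 19.623 ≈ 19.6 days.

19.6 days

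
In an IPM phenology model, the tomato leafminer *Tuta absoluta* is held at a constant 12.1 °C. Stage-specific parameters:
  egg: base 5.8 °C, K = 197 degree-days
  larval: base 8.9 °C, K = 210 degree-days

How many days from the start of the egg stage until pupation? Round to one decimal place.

96.9 days

egg: 197 / (12.1 − 5.8) = 197 / 6.3 = 31.270 d.
larval: 210 / (12.1 − 8.9) = 210 / 3.2 = 65.625 d.
Sum = 96.895 ≈ 96.9 days.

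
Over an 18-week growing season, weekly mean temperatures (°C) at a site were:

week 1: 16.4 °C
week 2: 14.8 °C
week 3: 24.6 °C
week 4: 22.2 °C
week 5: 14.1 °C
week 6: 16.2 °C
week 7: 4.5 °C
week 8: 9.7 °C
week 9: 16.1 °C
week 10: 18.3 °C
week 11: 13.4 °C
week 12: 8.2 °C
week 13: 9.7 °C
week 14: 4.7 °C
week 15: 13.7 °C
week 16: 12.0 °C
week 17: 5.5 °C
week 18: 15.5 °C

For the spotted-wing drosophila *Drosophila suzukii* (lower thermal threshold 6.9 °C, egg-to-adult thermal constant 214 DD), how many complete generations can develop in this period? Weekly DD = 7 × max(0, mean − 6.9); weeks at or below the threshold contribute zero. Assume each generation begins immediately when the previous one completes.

3 generations

Weekly DD (7 × max(0, T̄ − 6.9)): 66.5, 55.3, 123.9, 107.1, 50.4, 65.1, 0.0, 19.6, 64.4, 79.8, 45.5, 9.1, 19.6, 0.0, 47.6, 35.7, 0.0, 60.2.
Season total = 849.8 DD.
Complete generations = ⌊849.8 / 214⌋ = 3.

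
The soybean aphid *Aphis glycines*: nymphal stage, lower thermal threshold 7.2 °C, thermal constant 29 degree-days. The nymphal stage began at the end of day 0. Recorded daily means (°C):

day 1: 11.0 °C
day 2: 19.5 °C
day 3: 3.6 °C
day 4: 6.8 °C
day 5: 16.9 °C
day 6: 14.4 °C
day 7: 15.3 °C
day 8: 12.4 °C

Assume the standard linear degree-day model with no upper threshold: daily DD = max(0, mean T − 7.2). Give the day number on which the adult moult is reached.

Daily DD above 7.2 °C: 3.8, 12.3, 0.0, 0.0, 9.7, 7.2, 8.1, 5.2.
Cumulative: 3.8, 16.1, 16.1, 16.1, 25.8, 33.0, 41.1, 46.3.
The total first reaches 29 DD on day 6.

day 6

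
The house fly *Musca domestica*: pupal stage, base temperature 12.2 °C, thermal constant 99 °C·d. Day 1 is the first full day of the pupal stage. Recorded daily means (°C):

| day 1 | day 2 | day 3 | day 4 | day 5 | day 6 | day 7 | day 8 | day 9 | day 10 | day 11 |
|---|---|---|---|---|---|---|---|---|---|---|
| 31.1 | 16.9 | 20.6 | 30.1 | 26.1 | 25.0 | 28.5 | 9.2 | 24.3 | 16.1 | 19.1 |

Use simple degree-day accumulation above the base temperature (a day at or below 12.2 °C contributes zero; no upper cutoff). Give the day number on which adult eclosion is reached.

day 9

Daily DD above 12.2 °C: 18.9, 4.7, 8.4, 17.9, 13.9, 12.8, 16.3, 0.0, 12.1, 3.9, 6.9.
Cumulative: 18.9, 23.6, 32.0, 49.9, 63.8, 76.6, 92.9, 92.9, 105.0, 108.9, 115.8.
The total first reaches 99 DD on day 9.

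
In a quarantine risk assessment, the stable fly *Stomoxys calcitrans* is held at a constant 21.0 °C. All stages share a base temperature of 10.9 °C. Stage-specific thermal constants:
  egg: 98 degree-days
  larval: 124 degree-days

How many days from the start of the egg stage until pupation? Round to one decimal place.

Daily accumulation at 21.0 °C = 21.0 − 10.9 = 10.1 DD/day.
Total K = 98 + 124 = 222 DD.
Total duration = 222 / 10.1 = 21.980 ≈ 22.0 days.

22.0 days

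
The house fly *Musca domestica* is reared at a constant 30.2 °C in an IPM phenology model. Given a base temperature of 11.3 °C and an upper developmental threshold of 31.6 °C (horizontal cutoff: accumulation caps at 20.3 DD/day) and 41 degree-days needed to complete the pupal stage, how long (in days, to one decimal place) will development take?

2.2 days

Daily accumulation = 30.2 − 11.3 = 18.9 DD/day.
Duration = 41 / 18.9 = 2.169 ≈ 2.2 days.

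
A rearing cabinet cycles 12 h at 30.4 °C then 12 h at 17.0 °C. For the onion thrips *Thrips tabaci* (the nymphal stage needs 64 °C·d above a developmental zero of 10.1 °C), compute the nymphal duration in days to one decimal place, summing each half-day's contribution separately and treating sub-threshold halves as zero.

4.7 days

Day half: max(0, 30.4 − 10.1) × 0.5 = 20.3 × 0.5 = 10.15 DD.
Night half: max(0, 17.0 − 10.1) × 0.5 = 6.9 × 0.5 = 3.45 DD.
Per 24 h: 13.60 DD/day.
Duration = 64 / 13.60 = 4.706 ≈ 4.7 days.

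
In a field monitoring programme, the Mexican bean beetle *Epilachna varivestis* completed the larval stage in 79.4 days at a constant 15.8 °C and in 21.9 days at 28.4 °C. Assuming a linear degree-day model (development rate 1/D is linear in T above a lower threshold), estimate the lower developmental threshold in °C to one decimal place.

11.0 °C

Under the model K = D·(T − T_b), so D₁·(T₁ − T_b) = D₂·(T₂ − T_b).
79.4·(15.8 − T_b) = 21.9·(28.4 − T_b)
T_b = (79.4·15.8 − 21.9·28.4) / (79.4 − 21.9) = 632.56 / 57.5 = 11.001 °C ≈ 11.0 °C.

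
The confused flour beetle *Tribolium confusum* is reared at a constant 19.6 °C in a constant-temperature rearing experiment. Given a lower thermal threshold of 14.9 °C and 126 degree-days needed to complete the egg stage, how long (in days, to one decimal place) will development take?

Daily accumulation = 19.6 − 14.9 = 4.7 DD/day.
Duration = 126 / 4.7 = 26.809 ≈ 26.8 days.

26.8 days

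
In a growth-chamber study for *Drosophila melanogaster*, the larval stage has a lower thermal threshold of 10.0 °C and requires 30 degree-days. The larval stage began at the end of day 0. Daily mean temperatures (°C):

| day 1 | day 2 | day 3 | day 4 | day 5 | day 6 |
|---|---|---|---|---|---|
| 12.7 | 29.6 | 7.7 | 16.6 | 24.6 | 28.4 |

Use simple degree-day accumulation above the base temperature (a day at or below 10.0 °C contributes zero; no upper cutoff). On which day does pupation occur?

day 5

Daily DD above 10.0 °C: 2.7, 19.6, 0.0, 6.6, 14.6, 18.4.
Cumulative: 2.7, 22.3, 22.3, 28.9, 43.5, 61.9.
The total first reaches 30 DD on day 5.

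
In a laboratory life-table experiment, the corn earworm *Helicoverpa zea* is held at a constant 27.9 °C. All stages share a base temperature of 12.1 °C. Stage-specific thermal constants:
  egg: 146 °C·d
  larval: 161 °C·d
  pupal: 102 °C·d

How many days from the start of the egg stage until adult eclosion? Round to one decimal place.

Daily accumulation at 27.9 °C = 27.9 − 12.1 = 15.8 DD/day.
Total K = 146 + 161 + 102 = 409 DD.
Total duration = 409 / 15.8 = 25.886 ≈ 25.9 days.

25.9 days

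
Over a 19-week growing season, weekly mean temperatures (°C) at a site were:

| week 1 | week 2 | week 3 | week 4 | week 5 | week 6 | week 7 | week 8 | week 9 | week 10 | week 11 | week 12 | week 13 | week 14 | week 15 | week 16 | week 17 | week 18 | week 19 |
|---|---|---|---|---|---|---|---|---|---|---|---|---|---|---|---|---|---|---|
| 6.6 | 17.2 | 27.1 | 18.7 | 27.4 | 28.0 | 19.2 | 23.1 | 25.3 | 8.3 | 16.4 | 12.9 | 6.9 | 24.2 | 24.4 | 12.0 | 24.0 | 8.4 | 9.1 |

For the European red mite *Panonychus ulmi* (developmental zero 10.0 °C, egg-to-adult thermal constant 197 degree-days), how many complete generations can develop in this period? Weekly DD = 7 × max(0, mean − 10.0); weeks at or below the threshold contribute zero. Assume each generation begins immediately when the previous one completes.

5 generations

Weekly DD (7 × max(0, T̄ − 10.0)): 0.0, 50.4, 119.7, 60.9, 121.8, 126.0, 64.4, 91.7, 107.1, 0.0, 44.8, 20.3, 0.0, 99.4, 100.8, 14.0, 98.0, 0.0, 0.0.
Season total = 1119.3 DD.
Complete generations = ⌊1119.3 / 197⌋ = 5.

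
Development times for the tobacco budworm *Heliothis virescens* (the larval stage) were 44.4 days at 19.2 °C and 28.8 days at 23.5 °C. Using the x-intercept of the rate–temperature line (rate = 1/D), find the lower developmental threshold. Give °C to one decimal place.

11.3 °C

Equal thermal constants: D₁(T₁ − T_b) = D₂(T₂ − T_b).
44.4·(19.2 − T_b) = 28.8·(23.5 − T_b)
T_b = (44.4·19.2 − 28.8·23.5) / (44.4 − 28.8) = 175.68 / 15.6 = 11.262 °C ≈ 11.3 °C.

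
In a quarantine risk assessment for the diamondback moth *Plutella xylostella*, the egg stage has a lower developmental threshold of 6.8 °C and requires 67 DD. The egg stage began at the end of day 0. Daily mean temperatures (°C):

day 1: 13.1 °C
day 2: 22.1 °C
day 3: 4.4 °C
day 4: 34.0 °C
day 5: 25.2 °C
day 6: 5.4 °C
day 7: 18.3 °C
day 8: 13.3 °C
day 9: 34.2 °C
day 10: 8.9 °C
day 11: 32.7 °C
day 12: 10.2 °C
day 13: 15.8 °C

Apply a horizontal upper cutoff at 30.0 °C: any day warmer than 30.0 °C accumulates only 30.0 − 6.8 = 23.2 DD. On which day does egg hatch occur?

day 7

Daily DD above 6.8 °C (capped at 23.2): 6.3, 15.3, 0.0, 23.2, 18.4, 0.0, 11.5, 6.5, 23.2, 2.1, 23.2, 3.4, 9.0.
Cumulative: 6.3, 21.6, 21.6, 44.8, 63.2, 63.2, 74.7, 81.2, 104.4, 106.5, 129.7, 133.1, 142.1.
The total first reaches 67 DD on day 7.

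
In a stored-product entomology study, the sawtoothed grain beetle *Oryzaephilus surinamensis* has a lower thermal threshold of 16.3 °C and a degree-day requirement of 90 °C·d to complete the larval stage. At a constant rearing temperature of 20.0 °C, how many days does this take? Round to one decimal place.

24.3 days

Daily accumulation = 20.0 − 16.3 = 3.7 DD/day.
Duration = 90 / 3.7 = 24.324 ≈ 24.3 days.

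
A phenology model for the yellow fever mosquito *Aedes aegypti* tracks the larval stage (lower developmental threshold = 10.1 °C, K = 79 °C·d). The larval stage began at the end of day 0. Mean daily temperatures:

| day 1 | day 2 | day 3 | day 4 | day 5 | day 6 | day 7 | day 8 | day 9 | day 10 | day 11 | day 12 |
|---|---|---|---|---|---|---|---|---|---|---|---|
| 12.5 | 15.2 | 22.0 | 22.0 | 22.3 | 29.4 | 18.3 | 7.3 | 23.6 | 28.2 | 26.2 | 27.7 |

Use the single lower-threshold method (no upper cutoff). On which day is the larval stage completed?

day 9

Daily DD above 10.1 °C: 2.4, 5.1, 11.9, 11.9, 12.2, 19.3, 8.2, 0.0, 13.5, 18.1, 16.1, 17.6.
Cumulative: 2.4, 7.5, 19.4, 31.3, 43.5, 62.8, 71.0, 71.0, 84.5, 102.6, 118.7, 136.3.
The total first reaches 79 DD on day 9.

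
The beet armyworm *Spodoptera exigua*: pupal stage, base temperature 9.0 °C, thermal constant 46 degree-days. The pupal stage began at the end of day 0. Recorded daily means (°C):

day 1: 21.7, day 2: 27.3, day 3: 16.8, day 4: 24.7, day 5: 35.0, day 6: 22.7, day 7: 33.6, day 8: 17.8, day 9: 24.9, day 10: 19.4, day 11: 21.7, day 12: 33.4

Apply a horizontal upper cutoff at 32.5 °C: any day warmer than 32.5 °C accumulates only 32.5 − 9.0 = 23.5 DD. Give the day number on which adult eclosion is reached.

Daily DD above 9.0 °C (capped at 23.5): 12.7, 18.3, 7.8, 15.7, 23.5, 13.7, 23.5, 8.8, 15.9, 10.4, 12.7, 23.5.
Cumulative: 12.7, 31.0, 38.8, 54.5, 78.0, 91.7, 115.2, 124.0, 139.9, 150.3, 163.0, 186.5.
The total first reaches 46 DD on day 4.

day 4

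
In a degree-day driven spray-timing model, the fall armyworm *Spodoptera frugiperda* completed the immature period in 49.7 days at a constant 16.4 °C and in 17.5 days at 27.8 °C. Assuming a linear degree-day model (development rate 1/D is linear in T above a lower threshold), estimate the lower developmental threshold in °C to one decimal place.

10.2 °C

Equal thermal constants: D₁(T₁ − T_b) = D₂(T₂ − T_b).
49.7·(16.4 − T_b) = 17.5·(27.8 − T_b)
T_b = (49.7·16.4 − 17.5·27.8) / (49.7 − 17.5) = 328.58 / 32.2 = 10.204 °C ≈ 10.2 °C.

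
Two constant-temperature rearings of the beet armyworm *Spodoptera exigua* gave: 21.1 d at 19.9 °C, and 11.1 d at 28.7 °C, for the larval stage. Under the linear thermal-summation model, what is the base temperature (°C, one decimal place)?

10.1 °C

Equal thermal constants: D₁(T₁ − T_b) = D₂(T₂ − T_b).
21.1·(19.9 − T_b) = 11.1·(28.7 − T_b)
T_b = (21.1·19.9 − 11.1·28.7) / (21.1 − 11.1) = 101.32 / 10.0 = 10.132 °C ≈ 10.1 °C.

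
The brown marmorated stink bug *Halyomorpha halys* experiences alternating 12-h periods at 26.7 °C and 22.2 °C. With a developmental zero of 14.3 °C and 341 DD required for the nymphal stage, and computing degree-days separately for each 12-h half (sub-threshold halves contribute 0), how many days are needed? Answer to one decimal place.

Day half: max(0, 26.7 − 14.3) × 0.5 = 12.4 × 0.5 = 6.20 DD.
Night half: max(0, 22.2 − 14.3) × 0.5 = 7.9 × 0.5 = 3.95 DD.
Per 24 h: 10.15 DD/day.
Duration = 341 / 10.15 = 33.596 ≈ 33.6 days.

33.6 days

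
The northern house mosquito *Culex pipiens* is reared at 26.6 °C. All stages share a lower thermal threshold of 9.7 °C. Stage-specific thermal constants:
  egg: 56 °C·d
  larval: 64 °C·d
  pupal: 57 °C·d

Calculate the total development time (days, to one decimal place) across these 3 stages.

10.5 days

Daily accumulation at 26.6 °C = 26.6 − 9.7 = 16.9 DD/day.
Total K = 56 + 64 + 57 = 177 DD.
Total duration = 177 / 16.9 = 10.473 ≈ 10.5 days.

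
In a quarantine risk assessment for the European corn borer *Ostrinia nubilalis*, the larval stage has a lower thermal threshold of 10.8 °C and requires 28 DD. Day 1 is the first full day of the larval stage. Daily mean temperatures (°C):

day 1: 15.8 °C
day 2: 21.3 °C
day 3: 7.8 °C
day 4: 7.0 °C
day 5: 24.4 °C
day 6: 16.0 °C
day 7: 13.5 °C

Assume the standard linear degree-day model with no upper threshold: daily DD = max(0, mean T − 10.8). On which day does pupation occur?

day 5

Daily DD above 10.8 °C: 5.0, 10.5, 0.0, 0.0, 13.6, 5.2, 2.7.
Cumulative: 5.0, 15.5, 15.5, 15.5, 29.1, 34.3, 37.0.
The total first reaches 28 DD on day 5.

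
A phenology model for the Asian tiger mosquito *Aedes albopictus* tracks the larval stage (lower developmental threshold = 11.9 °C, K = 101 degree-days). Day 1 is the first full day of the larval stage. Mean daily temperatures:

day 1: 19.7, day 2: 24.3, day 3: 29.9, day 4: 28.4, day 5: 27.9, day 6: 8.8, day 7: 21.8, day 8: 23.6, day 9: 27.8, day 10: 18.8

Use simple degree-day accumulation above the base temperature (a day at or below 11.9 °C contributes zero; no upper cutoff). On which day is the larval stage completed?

Daily DD above 11.9 °C: 7.8, 12.4, 18.0, 16.5, 16.0, 0.0, 9.9, 11.7, 15.9, 6.9.
Cumulative: 7.8, 20.2, 38.2, 54.7, 70.7, 70.7, 80.6, 92.3, 108.2, 115.1.
The total first reaches 101 DD on day 9.

day 9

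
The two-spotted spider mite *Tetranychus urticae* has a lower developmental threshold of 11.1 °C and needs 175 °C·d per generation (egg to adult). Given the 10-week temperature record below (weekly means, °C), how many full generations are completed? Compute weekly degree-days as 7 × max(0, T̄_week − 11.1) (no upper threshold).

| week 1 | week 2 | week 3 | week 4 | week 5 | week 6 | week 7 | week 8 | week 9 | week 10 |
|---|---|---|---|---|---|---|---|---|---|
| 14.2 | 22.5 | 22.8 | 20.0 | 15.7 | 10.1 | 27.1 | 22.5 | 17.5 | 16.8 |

Weekly DD (7 × max(0, T̄ − 11.1)): 21.7, 79.8, 81.9, 62.3, 32.2, 0.0, 112.0, 79.8, 44.8, 39.9.
Season total = 554.4 DD.
Complete generations = ⌊554.4 / 175⌋ = 3.

3 generations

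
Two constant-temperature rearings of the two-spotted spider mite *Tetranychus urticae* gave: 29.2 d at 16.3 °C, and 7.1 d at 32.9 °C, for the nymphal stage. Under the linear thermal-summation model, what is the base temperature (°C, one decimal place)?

Linear rate model ⇒ the product D·(T − T_b) is constant across temperatures.
29.2·(16.3 − T_b) = 7.1·(32.9 − T_b)
T_b = (29.2·16.3 − 7.1·32.9) / (29.2 − 7.1) = 242.37 / 22.1 = 10.967 °C ≈ 11.0 °C.

11.0 °C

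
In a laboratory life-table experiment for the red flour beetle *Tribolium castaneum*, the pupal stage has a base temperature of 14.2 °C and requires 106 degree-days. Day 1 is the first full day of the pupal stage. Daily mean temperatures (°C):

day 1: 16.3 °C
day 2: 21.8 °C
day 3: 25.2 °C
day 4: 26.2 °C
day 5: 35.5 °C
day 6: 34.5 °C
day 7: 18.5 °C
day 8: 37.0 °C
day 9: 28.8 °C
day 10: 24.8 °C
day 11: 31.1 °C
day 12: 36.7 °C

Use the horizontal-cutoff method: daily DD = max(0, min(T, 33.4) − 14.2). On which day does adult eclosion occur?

Daily DD above 14.2 °C (capped at 19.2): 2.1, 7.6, 11.0, 12.0, 19.2, 19.2, 4.3, 19.2, 14.6, 10.6, 16.9, 19.2.
Cumulative: 2.1, 9.7, 20.7, 32.7, 51.9, 71.1, 75.4, 94.6, 109.2, 119.8, 136.7, 155.9.
The total first reaches 106 DD on day 9.

day 9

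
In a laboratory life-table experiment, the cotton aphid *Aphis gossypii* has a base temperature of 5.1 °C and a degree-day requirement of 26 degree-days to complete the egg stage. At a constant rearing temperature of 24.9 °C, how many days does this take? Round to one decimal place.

Daily accumulation = 24.9 − 5.1 = 19.8 DD/day.
Duration = 26 / 19.8 = 1.313 ≈ 1.3 days.

1.3 days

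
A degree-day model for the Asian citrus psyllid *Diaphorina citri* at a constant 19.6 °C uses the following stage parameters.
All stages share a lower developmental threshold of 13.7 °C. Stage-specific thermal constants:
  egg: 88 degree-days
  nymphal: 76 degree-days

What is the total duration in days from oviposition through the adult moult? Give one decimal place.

27.8 days

Daily accumulation at 19.6 °C = 19.6 − 13.7 = 5.9 DD/day.
Total K = 88 + 76 = 164 DD.
Total duration = 164 / 5.9 = 27.797 ≈ 27.8 days.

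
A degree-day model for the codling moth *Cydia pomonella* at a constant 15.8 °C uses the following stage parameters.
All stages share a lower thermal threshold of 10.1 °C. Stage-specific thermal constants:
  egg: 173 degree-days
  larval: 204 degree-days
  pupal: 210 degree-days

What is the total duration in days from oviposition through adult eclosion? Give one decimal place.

103.0 days

Daily accumulation at 15.8 °C = 15.8 − 10.1 = 5.7 DD/day.
Total K = 173 + 204 + 210 = 587 DD.
Total duration = 587 / 5.7 = 102.982 ≈ 103.0 days.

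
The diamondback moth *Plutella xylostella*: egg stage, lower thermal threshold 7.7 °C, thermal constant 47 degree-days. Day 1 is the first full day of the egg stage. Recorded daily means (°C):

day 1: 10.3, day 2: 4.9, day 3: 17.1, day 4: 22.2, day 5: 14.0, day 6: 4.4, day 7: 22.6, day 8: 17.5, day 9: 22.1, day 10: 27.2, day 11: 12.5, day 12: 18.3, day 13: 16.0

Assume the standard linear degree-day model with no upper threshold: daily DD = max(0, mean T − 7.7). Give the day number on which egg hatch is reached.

Daily DD above 7.7 °C: 2.6, 0.0, 9.4, 14.5, 6.3, 0.0, 14.9, 9.8, 14.4, 19.5, 4.8, 10.6, 8.3.
Cumulative: 2.6, 2.6, 12.0, 26.5, 32.8, 32.8, 47.7, 57.5, 71.9, 91.4, 96.2, 106.8, 115.1.
The total first reaches 47 DD on day 7.

day 7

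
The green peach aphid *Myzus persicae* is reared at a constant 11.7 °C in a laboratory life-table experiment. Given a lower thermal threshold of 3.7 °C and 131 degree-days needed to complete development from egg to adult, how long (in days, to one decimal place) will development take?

16.4 days

Daily accumulation = 11.7 − 3.7 = 8.0 DD/day.
Duration = 131 / 8.0 = 16.375 ≈ 16.4 days.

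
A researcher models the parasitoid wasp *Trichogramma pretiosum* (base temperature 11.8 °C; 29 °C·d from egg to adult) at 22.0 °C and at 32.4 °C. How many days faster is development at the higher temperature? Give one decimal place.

1.4 days

At 22.0 °C: 29 / (22.0 − 11.8) = 29 / 10.2 = 2.843 d.
At 32.4 °C: 29 / (32.4 − 11.8) = 29 / 20.6 = 1.408 d.
Difference = |2.843 − 1.408| = 1.435 ≈ 1.4 days.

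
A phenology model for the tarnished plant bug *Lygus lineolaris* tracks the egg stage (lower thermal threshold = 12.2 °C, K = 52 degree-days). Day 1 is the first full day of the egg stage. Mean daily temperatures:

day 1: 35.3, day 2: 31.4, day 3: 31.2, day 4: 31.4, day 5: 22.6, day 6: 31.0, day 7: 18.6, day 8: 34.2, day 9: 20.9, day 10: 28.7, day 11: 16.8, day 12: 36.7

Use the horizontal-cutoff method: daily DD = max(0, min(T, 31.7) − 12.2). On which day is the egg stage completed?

day 3

Daily DD above 12.2 °C (capped at 19.5): 19.5, 19.2, 19.0, 19.2, 10.4, 18.8, 6.4, 19.5, 8.7, 16.5, 4.6, 19.5.
Cumulative: 19.5, 38.7, 57.7, 76.9, 87.3, 106.1, 112.5, 132.0, 140.7, 157.2, 161.8, 181.3.
The total first reaches 52 DD on day 3.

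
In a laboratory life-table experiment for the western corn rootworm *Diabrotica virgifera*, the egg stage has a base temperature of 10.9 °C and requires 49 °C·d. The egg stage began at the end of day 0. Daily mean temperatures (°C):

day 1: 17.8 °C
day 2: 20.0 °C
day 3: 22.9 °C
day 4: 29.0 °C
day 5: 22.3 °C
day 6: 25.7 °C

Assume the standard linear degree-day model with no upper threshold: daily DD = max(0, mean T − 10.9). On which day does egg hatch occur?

day 5

Daily DD above 10.9 °C: 6.9, 9.1, 12.0, 18.1, 11.4, 14.8.
Cumulative: 6.9, 16.0, 28.0, 46.1, 57.5, 72.3.
The total first reaches 49 DD on day 5.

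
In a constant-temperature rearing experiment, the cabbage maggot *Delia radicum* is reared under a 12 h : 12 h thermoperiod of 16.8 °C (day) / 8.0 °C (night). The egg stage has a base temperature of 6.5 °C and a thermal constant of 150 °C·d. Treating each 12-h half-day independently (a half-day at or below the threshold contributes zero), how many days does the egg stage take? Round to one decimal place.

Day half: max(0, 16.8 − 6.5) × 0.5 = 10.3 × 0.5 = 5.15 DD.
Night half: max(0, 8.0 − 6.5) × 0.5 = 1.5 × 0.5 = 0.75 DD.
Per 24 h: 5.90 DD/day.
Duration = 150 / 5.90 = 25.424 ≈ 25.4 days.

25.4 days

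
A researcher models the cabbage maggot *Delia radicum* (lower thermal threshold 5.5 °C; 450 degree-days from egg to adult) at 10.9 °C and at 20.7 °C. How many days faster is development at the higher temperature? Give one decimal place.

53.7 days

At 10.9 °C: 450 / (10.9 − 5.5) = 450 / 5.4 = 83.333 d.
At 20.7 °C: 450 / (20.7 − 5.5) = 450 / 15.2 = 29.605 d.
Difference = |83.333 − 29.605| = 53.728 ≈ 53.7 days.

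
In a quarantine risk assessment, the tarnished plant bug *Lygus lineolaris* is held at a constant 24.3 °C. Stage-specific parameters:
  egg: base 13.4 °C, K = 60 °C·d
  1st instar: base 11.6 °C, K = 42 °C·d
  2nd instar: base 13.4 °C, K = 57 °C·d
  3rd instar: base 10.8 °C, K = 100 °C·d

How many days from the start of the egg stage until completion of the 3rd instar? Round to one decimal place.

21.4 days

egg: 60 / (24.3 − 13.4) = 60 / 10.9 = 5.505 d.
1st instar: 42 / (24.3 − 11.6) = 42 / 12.7 = 3.307 d.
2nd instar: 57 / (24.3 − 13.4) = 57 / 10.9 = 5.229 d.
3rd instar: 100 / (24.3 − 10.8) = 100 / 13.5 = 7.407 d.
Sum = 21.448 ≈ 21.4 days.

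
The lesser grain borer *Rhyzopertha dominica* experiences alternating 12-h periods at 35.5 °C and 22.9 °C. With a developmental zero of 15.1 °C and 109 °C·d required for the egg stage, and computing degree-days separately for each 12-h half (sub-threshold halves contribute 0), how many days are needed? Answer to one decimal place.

Day half: max(0, 35.5 − 15.1) × 0.5 = 20.4 × 0.5 = 10.20 DD.
Night half: max(0, 22.9 − 15.1) × 0.5 = 7.8 × 0.5 = 3.90 DD.
Per 24 h: 14.10 DD/day.
Duration = 109 / 14.10 = 7.730 ≈ 7.7 days.

7.7 days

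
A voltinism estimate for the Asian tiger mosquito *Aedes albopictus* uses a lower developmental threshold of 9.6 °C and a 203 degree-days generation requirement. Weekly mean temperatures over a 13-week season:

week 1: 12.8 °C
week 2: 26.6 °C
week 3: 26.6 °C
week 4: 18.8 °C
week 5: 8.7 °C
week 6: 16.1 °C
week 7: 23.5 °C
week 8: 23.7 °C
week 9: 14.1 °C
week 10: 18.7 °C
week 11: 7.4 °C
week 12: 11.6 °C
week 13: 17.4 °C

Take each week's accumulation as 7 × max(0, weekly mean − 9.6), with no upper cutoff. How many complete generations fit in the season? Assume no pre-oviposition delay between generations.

3 generations

Weekly DD (7 × max(0, T̄ − 9.6)): 22.4, 119.0, 119.0, 64.4, 0.0, 45.5, 97.3, 98.7, 31.5, 63.7, 0.0, 14.0, 54.6.
Season total = 730.1 DD.
Complete generations = ⌊730.1 / 203⌋ = 3.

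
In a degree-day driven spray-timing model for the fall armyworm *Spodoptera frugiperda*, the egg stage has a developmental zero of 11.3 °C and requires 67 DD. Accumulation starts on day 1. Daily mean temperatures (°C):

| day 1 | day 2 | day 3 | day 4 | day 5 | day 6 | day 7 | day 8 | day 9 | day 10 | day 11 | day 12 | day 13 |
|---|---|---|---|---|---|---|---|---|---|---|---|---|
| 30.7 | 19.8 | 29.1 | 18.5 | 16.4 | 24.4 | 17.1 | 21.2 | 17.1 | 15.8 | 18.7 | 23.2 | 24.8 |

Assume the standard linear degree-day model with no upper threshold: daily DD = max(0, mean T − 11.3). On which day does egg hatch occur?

Daily DD above 11.3 °C: 19.4, 8.5, 17.8, 7.2, 5.1, 13.1, 5.8, 9.9, 5.8, 4.5, 7.4, 11.9, 13.5.
Cumulative: 19.4, 27.9, 45.7, 52.9, 58.0, 71.1, 76.9, 86.8, 92.6, 97.1, 104.5, 116.4, 129.9.
The total first reaches 67 DD on day 6.

day 6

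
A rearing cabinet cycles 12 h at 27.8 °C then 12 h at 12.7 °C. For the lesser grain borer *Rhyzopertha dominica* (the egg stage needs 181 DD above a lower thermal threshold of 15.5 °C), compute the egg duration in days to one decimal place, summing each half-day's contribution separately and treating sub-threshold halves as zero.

Day half: max(0, 27.8 − 15.5) × 0.5 = 12.3 × 0.5 = 6.15 DD.
Night half: max(0, 12.7 − 15.5) × 0.5 = 0.0 × 0.5 = 0.00 DD.
Per 24 h: 6.15 DD/day.
Duration = 181 / 6.15 = 29.431 ≈ 29.4 days.

29.4 days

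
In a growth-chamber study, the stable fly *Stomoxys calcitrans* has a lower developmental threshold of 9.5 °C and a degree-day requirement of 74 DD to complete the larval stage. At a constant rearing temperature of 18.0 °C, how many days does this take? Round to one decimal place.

Daily accumulation = 18.0 − 9.5 = 8.5 DD/day.
Duration = 74 / 8.5 = 8.706 ≈ 8.7 days.

8.7 days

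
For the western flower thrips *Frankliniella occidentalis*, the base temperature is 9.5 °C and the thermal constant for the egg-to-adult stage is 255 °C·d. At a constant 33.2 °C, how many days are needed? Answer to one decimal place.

10.8 days

Daily accumulation = 33.2 − 9.5 = 23.7 DD/day.
Duration = 255 / 23.7 = 10.759 ≈ 10.8 days.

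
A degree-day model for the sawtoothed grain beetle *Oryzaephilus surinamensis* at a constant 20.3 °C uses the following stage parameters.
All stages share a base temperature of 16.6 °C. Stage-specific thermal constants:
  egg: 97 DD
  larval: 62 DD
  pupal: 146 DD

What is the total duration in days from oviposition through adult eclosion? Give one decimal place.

82.4 days

Daily accumulation at 20.3 °C = 20.3 − 16.6 = 3.7 DD/day.
Total K = 97 + 62 + 146 = 305 DD.
Total duration = 305 / 3.7 = 82.432 ≈ 82.4 days.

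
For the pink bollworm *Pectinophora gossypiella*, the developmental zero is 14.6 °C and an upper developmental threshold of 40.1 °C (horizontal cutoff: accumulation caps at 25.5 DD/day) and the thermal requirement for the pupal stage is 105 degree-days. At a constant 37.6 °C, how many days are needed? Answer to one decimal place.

4.6 days

Daily accumulation = 37.6 − 14.6 = 23.0 DD/day.
Duration = 105 / 23.0 = 4.565 ≈ 4.6 days.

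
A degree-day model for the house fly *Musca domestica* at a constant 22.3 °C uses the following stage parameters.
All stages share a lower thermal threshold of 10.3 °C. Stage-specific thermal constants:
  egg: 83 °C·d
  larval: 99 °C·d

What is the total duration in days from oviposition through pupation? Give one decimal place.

15.2 days

Daily accumulation at 22.3 °C = 22.3 − 10.3 = 12.0 DD/day.
Total K = 83 + 99 = 182 DD.
Total duration = 182 / 12.0 = 15.167 ≈ 15.2 days.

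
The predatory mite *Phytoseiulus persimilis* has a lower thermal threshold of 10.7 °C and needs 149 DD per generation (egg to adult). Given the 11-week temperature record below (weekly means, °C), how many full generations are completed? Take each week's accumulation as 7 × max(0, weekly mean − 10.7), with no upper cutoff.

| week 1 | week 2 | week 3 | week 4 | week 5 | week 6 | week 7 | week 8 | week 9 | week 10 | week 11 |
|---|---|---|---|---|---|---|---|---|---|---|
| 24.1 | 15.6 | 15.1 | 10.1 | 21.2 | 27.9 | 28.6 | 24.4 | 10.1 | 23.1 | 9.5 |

Weekly DD (7 × max(0, T̄ − 10.7)): 93.8, 34.3, 30.8, 0.0, 73.5, 120.4, 125.3, 95.9, 0.0, 86.8, 0.0.
Season total = 660.8 DD.
Complete generations = ⌊660.8 / 149⌋ = 4.

4 generations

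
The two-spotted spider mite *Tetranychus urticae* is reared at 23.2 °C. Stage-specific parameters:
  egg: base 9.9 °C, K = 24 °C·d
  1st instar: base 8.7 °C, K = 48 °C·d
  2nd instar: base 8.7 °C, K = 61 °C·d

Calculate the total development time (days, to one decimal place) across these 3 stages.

9.3 days

egg: 24 / (23.2 − 9.9) = 24 / 13.3 = 1.805 d.
1st instar: 48 / (23.2 − 8.7) = 48 / 14.5 = 3.310 d.
2nd instar: 61 / (23.2 − 8.7) = 61 / 14.5 = 4.207 d.
Sum = 9.322 ≈ 9.3 days.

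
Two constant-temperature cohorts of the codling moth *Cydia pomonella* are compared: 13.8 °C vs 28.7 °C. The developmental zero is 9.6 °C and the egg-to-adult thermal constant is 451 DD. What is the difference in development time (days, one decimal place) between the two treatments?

83.8 days

At 13.8 °C: 451 / (13.8 − 9.6) = 451 / 4.2 = 107.381 d.
At 28.7 °C: 451 / (28.7 − 9.6) = 451 / 19.1 = 23.613 d.
Difference = |107.381 − 23.613| = 83.768 ≈ 83.8 days.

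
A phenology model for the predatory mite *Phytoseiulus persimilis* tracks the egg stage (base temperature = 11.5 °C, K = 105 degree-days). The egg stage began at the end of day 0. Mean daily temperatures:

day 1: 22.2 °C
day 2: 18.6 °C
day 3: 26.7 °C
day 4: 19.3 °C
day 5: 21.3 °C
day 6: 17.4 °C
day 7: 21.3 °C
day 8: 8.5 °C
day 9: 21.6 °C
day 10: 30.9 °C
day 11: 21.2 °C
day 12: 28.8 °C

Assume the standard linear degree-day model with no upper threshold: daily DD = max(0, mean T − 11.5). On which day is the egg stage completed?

day 11

Daily DD above 11.5 °C: 10.7, 7.1, 15.2, 7.8, 9.8, 5.9, 9.8, 0.0, 10.1, 19.4, 9.7, 17.3.
Cumulative: 10.7, 17.8, 33.0, 40.8, 50.6, 56.5, 66.3, 66.3, 76.4, 95.8, 105.5, 122.8.
The total first reaches 105 DD on day 11.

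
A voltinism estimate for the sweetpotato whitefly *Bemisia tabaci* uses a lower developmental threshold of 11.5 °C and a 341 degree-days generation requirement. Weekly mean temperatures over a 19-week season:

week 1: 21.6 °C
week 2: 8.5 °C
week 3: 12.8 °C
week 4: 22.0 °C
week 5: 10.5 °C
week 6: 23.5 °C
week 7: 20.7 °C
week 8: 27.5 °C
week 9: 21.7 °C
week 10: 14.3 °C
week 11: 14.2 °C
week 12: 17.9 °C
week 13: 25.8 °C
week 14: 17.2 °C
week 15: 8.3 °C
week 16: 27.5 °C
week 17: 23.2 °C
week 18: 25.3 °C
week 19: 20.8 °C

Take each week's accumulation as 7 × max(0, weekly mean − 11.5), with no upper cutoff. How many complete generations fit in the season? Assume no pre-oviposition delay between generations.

Weekly DD (7 × max(0, T̄ − 11.5)): 70.7, 0.0, 9.1, 73.5, 0.0, 84.0, 64.4, 112.0, 71.4, 19.6, 18.9, 44.8, 100.1, 39.9, 0.0, 112.0, 81.9, 96.6, 65.1.
Season total = 1064.0 DD.
Complete generations = ⌊1064.0 / 341⌋ = 3.

3 generations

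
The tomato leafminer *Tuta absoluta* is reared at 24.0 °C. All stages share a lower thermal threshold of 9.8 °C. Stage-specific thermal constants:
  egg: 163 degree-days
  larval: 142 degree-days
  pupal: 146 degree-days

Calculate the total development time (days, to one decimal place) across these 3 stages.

31.8 days

Daily accumulation at 24.0 °C = 24.0 − 9.8 = 14.2 DD/day.
Total K = 163 + 142 + 146 = 451 DD.
Total duration = 451 / 14.2 = 31.761 ≈ 31.8 days.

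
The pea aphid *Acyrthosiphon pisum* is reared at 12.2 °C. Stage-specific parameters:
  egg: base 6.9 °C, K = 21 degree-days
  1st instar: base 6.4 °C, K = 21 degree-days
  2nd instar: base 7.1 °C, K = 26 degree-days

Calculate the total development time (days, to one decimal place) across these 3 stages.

12.7 days

egg: 21 / (12.2 − 6.9) = 21 / 5.3 = 3.962 d.
1st instar: 21 / (12.2 − 6.4) = 21 / 5.8 = 3.621 d.
2nd instar: 26 / (12.2 − 7.1) = 26 / 5.1 = 5.098 d.
Sum = 12.681 ≈ 12.7 days.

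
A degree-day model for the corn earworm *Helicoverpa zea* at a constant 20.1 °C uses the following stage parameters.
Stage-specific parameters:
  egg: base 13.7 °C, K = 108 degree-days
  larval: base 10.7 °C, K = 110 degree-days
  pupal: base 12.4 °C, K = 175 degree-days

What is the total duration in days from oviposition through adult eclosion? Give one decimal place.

egg: 108 / (20.1 − 13.7) = 108 / 6.4 = 16.875 d.
larval: 110 / (20.1 − 10.7) = 110 / 9.4 = 11.702 d.
pupal: 175 / (20.1 − 12.4) = 175 / 7.7 = 22.727 d.
Sum = 51.304 ≈ 51.3 days.

51.3 days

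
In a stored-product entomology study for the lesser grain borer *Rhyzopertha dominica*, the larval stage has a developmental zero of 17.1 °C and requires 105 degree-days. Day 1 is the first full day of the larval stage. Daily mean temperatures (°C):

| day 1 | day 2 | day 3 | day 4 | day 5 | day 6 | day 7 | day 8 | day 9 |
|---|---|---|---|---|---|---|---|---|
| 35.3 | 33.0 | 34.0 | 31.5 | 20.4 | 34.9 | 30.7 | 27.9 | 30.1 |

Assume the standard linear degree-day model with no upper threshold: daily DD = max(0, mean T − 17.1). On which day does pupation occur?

Daily DD above 17.1 °C: 18.2, 15.9, 16.9, 14.4, 3.3, 17.8, 13.6, 10.8, 13.0.
Cumulative: 18.2, 34.1, 51.0, 65.4, 68.7, 86.5, 100.1, 110.9, 123.9.
The total first reaches 105 DD on day 8.

day 8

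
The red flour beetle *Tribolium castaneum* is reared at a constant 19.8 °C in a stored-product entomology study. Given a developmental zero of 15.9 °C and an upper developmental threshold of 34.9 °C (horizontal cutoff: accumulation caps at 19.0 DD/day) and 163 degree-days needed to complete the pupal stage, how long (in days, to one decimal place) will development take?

Daily accumulation = 19.8 − 15.9 = 3.9 DD/day.
Duration = 163 / 3.9 = 41.795 ≈ 41.8 days.

41.8 days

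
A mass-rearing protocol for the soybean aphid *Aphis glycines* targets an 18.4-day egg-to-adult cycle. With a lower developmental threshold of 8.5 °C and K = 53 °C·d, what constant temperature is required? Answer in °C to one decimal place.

11.4 °C

Required daily accumulation = 53 / 18.4 = 2.880 DD/day.
T = T_base + 2.880 = 8.5 + 2.880 = 11.380 ≈ 11.4 °C.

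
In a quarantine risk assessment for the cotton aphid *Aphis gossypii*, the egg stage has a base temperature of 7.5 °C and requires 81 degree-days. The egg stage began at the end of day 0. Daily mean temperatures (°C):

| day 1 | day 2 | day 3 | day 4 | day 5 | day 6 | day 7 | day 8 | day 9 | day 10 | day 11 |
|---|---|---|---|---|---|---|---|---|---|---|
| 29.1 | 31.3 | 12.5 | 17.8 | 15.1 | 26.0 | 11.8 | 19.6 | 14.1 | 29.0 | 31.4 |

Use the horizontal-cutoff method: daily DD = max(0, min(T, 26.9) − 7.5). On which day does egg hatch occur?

Daily DD above 7.5 °C (capped at 19.4): 19.4, 19.4, 5.0, 10.3, 7.6, 18.5, 4.3, 12.1, 6.6, 19.4, 19.4.
Cumulative: 19.4, 38.8, 43.8, 54.1, 61.7, 80.2, 84.5, 96.6, 103.2, 122.6, 142.0.
The total first reaches 81 DD on day 7.

day 7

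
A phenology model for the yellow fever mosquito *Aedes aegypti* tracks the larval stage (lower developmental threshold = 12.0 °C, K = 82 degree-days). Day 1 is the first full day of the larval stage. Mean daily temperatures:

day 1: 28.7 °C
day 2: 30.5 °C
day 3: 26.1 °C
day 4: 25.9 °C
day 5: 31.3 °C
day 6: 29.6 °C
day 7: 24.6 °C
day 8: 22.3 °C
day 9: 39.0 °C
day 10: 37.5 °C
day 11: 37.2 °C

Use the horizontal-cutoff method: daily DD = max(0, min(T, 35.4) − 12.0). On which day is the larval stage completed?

Daily DD above 12.0 °C (capped at 23.4): 16.7, 18.5, 14.1, 13.9, 19.3, 17.6, 12.6, 10.3, 23.4, 23.4, 23.4.
Cumulative: 16.7, 35.2, 49.3, 63.2, 82.5, 100.1, 112.7, 123.0, 146.4, 169.8, 193.2.
The total first reaches 82 DD on day 5.

day 5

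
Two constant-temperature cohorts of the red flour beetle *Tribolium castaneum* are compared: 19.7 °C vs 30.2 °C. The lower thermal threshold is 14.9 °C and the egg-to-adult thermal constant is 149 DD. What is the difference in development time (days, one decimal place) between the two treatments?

At 19.7 °C: 149 / (19.7 − 14.9) = 149 / 4.8 = 31.042 d.
At 30.2 °C: 149 / (30.2 − 14.9) = 149 / 15.3 = 9.739 d.
Difference = |31.042 − 9.739| = 21.303 ≈ 21.3 days.

21.3 days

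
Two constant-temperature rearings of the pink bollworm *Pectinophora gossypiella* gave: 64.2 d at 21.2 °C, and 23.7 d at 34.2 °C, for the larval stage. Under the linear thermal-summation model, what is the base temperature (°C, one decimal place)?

13.6 °C

Equal thermal constants: D₁(T₁ − T_b) = D₂(T₂ − T_b).
64.2·(21.2 − T_b) = 23.7·(34.2 − T_b)
T_b = (64.2·21.2 − 23.7·34.2) / (64.2 − 23.7) = 550.50 / 40.5 = 13.593 °C ≈ 13.6 °C.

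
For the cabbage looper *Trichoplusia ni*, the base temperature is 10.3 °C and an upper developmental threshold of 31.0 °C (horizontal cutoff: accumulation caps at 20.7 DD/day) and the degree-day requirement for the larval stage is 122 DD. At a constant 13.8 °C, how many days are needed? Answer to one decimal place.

Daily accumulation = 13.8 − 10.3 = 3.5 DD/day.
Duration = 122 / 3.5 = 34.857 ≈ 34.9 days.

34.9 days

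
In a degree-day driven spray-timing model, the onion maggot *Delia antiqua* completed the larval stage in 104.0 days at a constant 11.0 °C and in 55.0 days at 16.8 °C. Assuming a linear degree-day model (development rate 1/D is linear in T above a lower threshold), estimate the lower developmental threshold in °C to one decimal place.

4.5 °C

Under the model K = D·(T − T_b), so D₁·(T₁ − T_b) = D₂·(T₂ − T_b).
104.0·(11.0 − T_b) = 55.0·(16.8 − T_b)
T_b = (104.0·11.0 − 55.0·16.8) / (104.0 − 55.0) = 220.00 / 49.0 = 4.490 °C ≈ 4.5 °C.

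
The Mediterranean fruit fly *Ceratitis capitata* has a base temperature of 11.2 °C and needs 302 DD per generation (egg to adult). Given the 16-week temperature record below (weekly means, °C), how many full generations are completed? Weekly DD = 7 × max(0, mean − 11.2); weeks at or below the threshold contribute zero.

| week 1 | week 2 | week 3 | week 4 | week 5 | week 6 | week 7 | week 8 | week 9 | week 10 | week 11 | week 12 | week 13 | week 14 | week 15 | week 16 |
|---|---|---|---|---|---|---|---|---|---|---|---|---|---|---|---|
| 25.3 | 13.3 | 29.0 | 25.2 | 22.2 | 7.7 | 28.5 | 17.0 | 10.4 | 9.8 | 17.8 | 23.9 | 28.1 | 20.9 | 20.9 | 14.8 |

Weekly DD (7 × max(0, T̄ − 11.2)): 98.7, 14.7, 124.6, 98.0, 77.0, 0.0, 121.1, 40.6, 0.0, 0.0, 46.2, 88.9, 118.3, 67.9, 67.9, 25.2.
Season total = 989.1 DD.
Complete generations = ⌊989.1 / 302⌋ = 3.

3 generations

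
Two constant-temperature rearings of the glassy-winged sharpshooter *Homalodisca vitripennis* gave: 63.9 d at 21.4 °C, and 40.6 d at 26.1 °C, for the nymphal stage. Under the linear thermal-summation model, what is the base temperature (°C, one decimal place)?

Under the model K = D·(T − T_b), so D₁·(T₁ − T_b) = D₂·(T₂ − T_b).
63.9·(21.4 − T_b) = 40.6·(26.1 − T_b)
T_b = (63.9·21.4 − 40.6·26.1) / (63.9 − 40.6) = 307.80 / 23.3 = 13.210 °C ≈ 13.2 °C.

13.2 °C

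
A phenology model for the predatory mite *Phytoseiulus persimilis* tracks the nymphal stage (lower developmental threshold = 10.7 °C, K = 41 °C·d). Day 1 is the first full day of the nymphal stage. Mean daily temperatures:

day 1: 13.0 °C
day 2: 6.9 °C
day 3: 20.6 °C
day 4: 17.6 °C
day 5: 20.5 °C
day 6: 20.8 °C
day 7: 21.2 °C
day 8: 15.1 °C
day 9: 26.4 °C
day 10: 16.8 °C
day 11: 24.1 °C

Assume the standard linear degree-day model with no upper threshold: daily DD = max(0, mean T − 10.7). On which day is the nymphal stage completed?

Daily DD above 10.7 °C: 2.3, 0.0, 9.9, 6.9, 9.8, 10.1, 10.5, 4.4, 15.7, 6.1, 13.4.
Cumulative: 2.3, 2.3, 12.2, 19.1, 28.9, 39.0, 49.5, 53.9, 69.6, 75.7, 89.1.
The total first reaches 41 DD on day 7.

day 7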